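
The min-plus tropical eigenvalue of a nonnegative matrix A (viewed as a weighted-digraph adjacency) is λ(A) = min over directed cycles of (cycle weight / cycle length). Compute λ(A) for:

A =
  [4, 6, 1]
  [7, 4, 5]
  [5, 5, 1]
λ(A) = 1

Enumerate directed cycles and compute their means (weight / length). Sample:
  cycle 0 → 0: weight = 4, length = 1, mean = 4/1 ≈ 4.000
  cycle 1 → 1: weight = 4, length = 1, mean = 4/1 ≈ 4.000
  cycle 2 → 2: weight = 1, length = 1, mean = 1/1 ≈ 1.000
  cycle 0 → 1 → 0: weight = 13, length = 2, mean = 13/2 ≈ 6.500
  cycle 0 → 2 → 0: weight = 6, length = 2, mean = 6/2 ≈ 3.000
  cycle 1 → 0 → 1: weight = 13, length = 2, mean = 13/2 ≈ 6.500
Minimum mean = 1.000, attained e.g. along the cycle 2 → 2 with weight 1 and length 1. So λ(A) = 1/1 = 1.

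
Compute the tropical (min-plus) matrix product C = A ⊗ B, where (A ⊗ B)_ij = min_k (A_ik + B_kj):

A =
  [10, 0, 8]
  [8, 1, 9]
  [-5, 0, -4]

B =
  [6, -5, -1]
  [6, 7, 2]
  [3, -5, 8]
A ⊗ B =
  [6, 3, 2]
  [7, 3, 3]
  [-1, -10, -6]

Apply the min-plus product entry-by-entry:
  C[0][0] = min over k of (A[0][0] + B[0][0] = 10 + 6 = 16, A[0][1] + B[1][0] = 0 + 6 = 6, A[0][2] + B[2][0] = 8 + 3 = 11) = 6 (attained at k = 1)
  C[0][1] = min over k of (A[0][0] + B[0][1] = 10 + -5 = 5, A[0][1] + B[1][1] = 0 + 7 = 7, A[0][2] + B[2][1] = 8 + -5 = 3) = 3 (attained at k = 2)
  C[0][2] = min over k of (A[0][0] + B[0][2] = 10 + -1 = 9, A[0][1] + B[1][2] = 0 + 2 = 2, A[0][2] + B[2][2] = 8 + 8 = 16) = 2 (attained at k = 1)
  C[1][0] = min over k of (A[1][0] + B[0][0] = 8 + 6 = 14, A[1][1] + B[1][0] = 1 + 6 = 7, A[1][2] + B[2][0] = 9 + 3 = 12) = 7 (attained at k = 1)
  C[1][1] = min over k of (A[1][0] + B[0][1] = 8 + -5 = 3, A[1][1] + B[1][1] = 1 + 7 = 8, A[1][2] + B[2][1] = 9 + -5 = 4) = 3 (attained at k = 0)
  C[1][2] = min over k of (A[1][0] + B[0][2] = 8 + -1 = 7, A[1][1] + B[1][2] = 1 + 2 = 3, A[1][2] + B[2][2] = 9 + 8 = 17) = 3 (attained at k = 1)
  C[2][0] = min over k of (A[2][0] + B[0][0] = -5 + 6 = 1, A[2][1] + B[1][0] = 0 + 6 = 6, A[2][2] + B[2][0] = -4 + 3 = -1) = -1 (attained at k = 2)
  C[2][1] = min over k of (A[2][0] + B[0][1] = -5 + -5 = -10, A[2][1] + B[1][1] = 0 + 7 = 7, A[2][2] + B[2][1] = -4 + -5 = -9) = -10 (attained at k = 0)
  C[2][2] = min over k of (A[2][0] + B[0][2] = -5 + -1 = -6, A[2][1] + B[1][2] = 0 + 2 = 2, A[2][2] + B[2][2] = -4 + 8 = 4) = -6 (attained at k = 0)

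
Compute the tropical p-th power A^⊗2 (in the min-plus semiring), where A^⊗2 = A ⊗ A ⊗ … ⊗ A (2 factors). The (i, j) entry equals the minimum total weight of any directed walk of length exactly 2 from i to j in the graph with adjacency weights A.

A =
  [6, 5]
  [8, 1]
A^⊗2 =
  [12, 6]
  [9, 2]

Each entry (A^⊗2)_ij equals the minimum over all length-2 walks i = v_0 → v_1 → … → v_2 = j of Σ_t A[v_t][v_{t+1}]. For example, for (i, j) = (0, 1) we minimise over 2 possible intermediate vertex sequences; the minimum is 6, attained along the walk 0 → 1 → 1.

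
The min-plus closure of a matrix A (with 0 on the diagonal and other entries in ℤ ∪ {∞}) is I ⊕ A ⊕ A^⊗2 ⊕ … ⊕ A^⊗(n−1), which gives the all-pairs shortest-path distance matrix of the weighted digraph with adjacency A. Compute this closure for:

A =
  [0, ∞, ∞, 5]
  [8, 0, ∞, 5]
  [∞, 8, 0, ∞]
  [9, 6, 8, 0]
Closure =
  [0, 11, 13, 5]
  [8, 0, 13, 5]
  [16, 8, 0, 13]
  [9, 6, 8, 0]

This is the Floyd-Warshall all-pairs shortest-path computation. For each intermediate vertex k = 0, 1, …, 3, update dist[i][j] ← min(dist[i][j], dist[i][k] + dist[k][j]). The final matrix gives, for each (i, j), the minimum total weight of any directed path from i to j (possibly empty when i = j).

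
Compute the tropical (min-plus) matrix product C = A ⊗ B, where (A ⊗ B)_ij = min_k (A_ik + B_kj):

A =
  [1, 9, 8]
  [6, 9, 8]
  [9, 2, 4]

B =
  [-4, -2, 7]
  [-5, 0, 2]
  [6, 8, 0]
A ⊗ B =
  [-3, -1, 8]
  [2, 4, 8]
  [-3, 2, 4]

Apply the min-plus product entry-by-entry:
  C[0][0] = min over k of (A[0][0] + B[0][0] = 1 + -4 = -3, A[0][1] + B[1][0] = 9 + -5 = 4, A[0][2] + B[2][0] = 8 + 6 = 14) = -3 (attained at k = 0)
  C[0][1] = min over k of (A[0][0] + B[0][1] = 1 + -2 = -1, A[0][1] + B[1][1] = 9 + 0 = 9, A[0][2] + B[2][1] = 8 + 8 = 16) = -1 (attained at k = 0)
  C[0][2] = min over k of (A[0][0] + B[0][2] = 1 + 7 = 8, A[0][1] + B[1][2] = 9 + 2 = 11, A[0][2] + B[2][2] = 8 + 0 = 8) = 8 (attained at k = 0)
  C[1][0] = min over k of (A[1][0] + B[0][0] = 6 + -4 = 2, A[1][1] + B[1][0] = 9 + -5 = 4, A[1][2] + B[2][0] = 8 + 6 = 14) = 2 (attained at k = 0)
  C[1][1] = min over k of (A[1][0] + B[0][1] = 6 + -2 = 4, A[1][1] + B[1][1] = 9 + 0 = 9, A[1][2] + B[2][1] = 8 + 8 = 16) = 4 (attained at k = 0)
  C[1][2] = min over k of (A[1][0] + B[0][2] = 6 + 7 = 13, A[1][1] + B[1][2] = 9 + 2 = 11, A[1][2] + B[2][2] = 8 + 0 = 8) = 8 (attained at k = 2)
  C[2][0] = min over k of (A[2][0] + B[0][0] = 9 + -4 = 5, A[2][1] + B[1][0] = 2 + -5 = -3, A[2][2] + B[2][0] = 4 + 6 = 10) = -3 (attained at k = 1)
  C[2][1] = min over k of (A[2][0] + B[0][1] = 9 + -2 = 7, A[2][1] + B[1][1] = 2 + 0 = 2, A[2][2] + B[2][1] = 4 + 8 = 12) = 2 (attained at k = 1)
  C[2][2] = min over k of (A[2][0] + B[0][2] = 9 + 7 = 16, A[2][1] + B[1][2] = 2 + 2 = 4, A[2][2] + B[2][2] = 4 + 0 = 4) = 4 (attained at k = 1)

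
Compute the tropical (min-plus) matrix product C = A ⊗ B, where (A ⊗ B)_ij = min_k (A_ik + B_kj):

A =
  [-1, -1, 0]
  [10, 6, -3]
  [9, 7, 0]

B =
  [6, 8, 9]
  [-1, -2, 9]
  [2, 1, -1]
A ⊗ B =
  [-2, -3, -1]
  [-1, -2, -4]
  [2, 1, -1]

Apply the min-plus product entry-by-entry:
  C[0][0] = min over k of (A[0][0] + B[0][0] = -1 + 6 = 5, A[0][1] + B[1][0] = -1 + -1 = -2, A[0][2] + B[2][0] = 0 + 2 = 2) = -2 (attained at k = 1)
  C[0][1] = min over k of (A[0][0] + B[0][1] = -1 + 8 = 7, A[0][1] + B[1][1] = -1 + -2 = -3, A[0][2] + B[2][1] = 0 + 1 = 1) = -3 (attained at k = 1)
  C[0][2] = min over k of (A[0][0] + B[0][2] = -1 + 9 = 8, A[0][1] + B[1][2] = -1 + 9 = 8, A[0][2] + B[2][2] = 0 + -1 = -1) = -1 (attained at k = 2)
  C[1][0] = min over k of (A[1][0] + B[0][0] = 10 + 6 = 16, A[1][1] + B[1][0] = 6 + -1 = 5, A[1][2] + B[2][0] = -3 + 2 = -1) = -1 (attained at k = 2)
  C[1][1] = min over k of (A[1][0] + B[0][1] = 10 + 8 = 18, A[1][1] + B[1][1] = 6 + -2 = 4, A[1][2] + B[2][1] = -3 + 1 = -2) = -2 (attained at k = 2)
  C[1][2] = min over k of (A[1][0] + B[0][2] = 10 + 9 = 19, A[1][1] + B[1][2] = 6 + 9 = 15, A[1][2] + B[2][2] = -3 + -1 = -4) = -4 (attained at k = 2)
  C[2][0] = min over k of (A[2][0] + B[0][0] = 9 + 6 = 15, A[2][1] + B[1][0] = 7 + -1 = 6, A[2][2] + B[2][0] = 0 + 2 = 2) = 2 (attained at k = 2)
  C[2][1] = min over k of (A[2][0] + B[0][1] = 9 + 8 = 17, A[2][1] + B[1][1] = 7 + -2 = 5, A[2][2] + B[2][1] = 0 + 1 = 1) = 1 (attained at k = 2)
  C[2][2] = min over k of (A[2][0] + B[0][2] = 9 + 9 = 18, A[2][1] + B[1][2] = 7 + 9 = 16, A[2][2] + B[2][2] = 0 + -1 = -1) = -1 (attained at k = 2)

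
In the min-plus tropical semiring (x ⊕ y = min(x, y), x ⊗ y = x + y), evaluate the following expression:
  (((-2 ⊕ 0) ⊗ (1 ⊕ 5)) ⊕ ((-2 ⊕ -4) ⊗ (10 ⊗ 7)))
(((-2 ⊕ 0) ⊗ (1 ⊕ 5)) ⊕ ((-2 ⊕ -4) ⊗ (10 ⊗ 7))) = -1

Expand innermost to outermost. Recall ⊕ takes the minimum of its arguments and ⊗ takes their sum. Working out the expression (((-2 ⊕ 0) ⊗ (1 ⊕ 5)) ⊕ ((-2 ⊕ -4) ⊗ (10 ⊗ 7))) gives -1.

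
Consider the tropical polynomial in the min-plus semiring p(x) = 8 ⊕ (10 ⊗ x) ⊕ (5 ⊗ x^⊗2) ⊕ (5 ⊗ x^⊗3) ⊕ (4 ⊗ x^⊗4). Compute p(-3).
p(-3) = -8

A tropical monomial a ⊗ x^⊗i evaluates to a + i · x. Evaluating each term at x = -3:
  Term 0 contributes 8 + 0 · -3 = 8
  Term 1 contributes 10 + 1 · -3 = 7
  Term 2 contributes 5 + 2 · -3 = -1
  Term 3 contributes 5 + 3 · -3 = -4
  Term 4 contributes 4 + 4 · -3 = -8
p(-3) = ⊕ of these = min[8, 7, -1, -4, -8] = -8.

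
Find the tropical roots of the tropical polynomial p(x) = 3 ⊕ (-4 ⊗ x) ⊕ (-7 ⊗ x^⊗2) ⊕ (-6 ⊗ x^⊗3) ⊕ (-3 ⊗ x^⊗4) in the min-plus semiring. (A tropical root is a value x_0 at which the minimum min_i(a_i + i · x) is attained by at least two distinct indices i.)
Roots: {-3, -1, 3, 7}

Each tropical root is a break point of the lower envelope of the lines y = a_i + i · x (there are 5 lines, with slopes 0, 1, ..., 4). Only the lines that attain the minimum somewhere contribute to roots; other lines are dominated. Here the surviving (envelope) indices are i = 4, i = 3, i = 2, i = 1, i = 0.
Intersections between consecutive envelope lines give the roots: for adjacent envelope indices i < j the intersection is x = (a_i − a_j) / (j − i). Reading off the sorted break points: {-3, -1, 3, 7}.
Verification: at each break x_0, at least two indices attain the minimum of min_i(a_i + i · x_0).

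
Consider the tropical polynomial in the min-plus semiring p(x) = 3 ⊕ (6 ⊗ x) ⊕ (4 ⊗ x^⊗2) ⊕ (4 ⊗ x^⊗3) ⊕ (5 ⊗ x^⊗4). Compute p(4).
p(4) = 3

A tropical monomial a ⊗ x^⊗i evaluates to a + i · x. Evaluating each term at x = 4:
  Term 0 contributes 3 + 0 · 4 = 3
  Term 1 contributes 6 + 1 · 4 = 10
  Term 2 contributes 4 + 2 · 4 = 12
  Term 3 contributes 4 + 3 · 4 = 16
  Term 4 contributes 5 + 4 · 4 = 21
p(4) = ⊕ of these = min[3, 10, 12, 16, 21] = 3.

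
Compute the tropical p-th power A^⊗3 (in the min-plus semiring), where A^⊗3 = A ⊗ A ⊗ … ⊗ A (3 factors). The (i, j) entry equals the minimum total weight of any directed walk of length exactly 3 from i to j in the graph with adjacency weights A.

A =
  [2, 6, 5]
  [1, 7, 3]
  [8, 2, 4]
A^⊗3 =
  [6, 9, 9]
  [5, 8, 8]
  [5, 7, 8]

Each entry (A^⊗3)_ij equals the minimum over all length-3 walks i = v_0 → v_1 → … → v_3 = j of Σ_t A[v_t][v_{t+1}]. For example, for (i, j) = (0, 2) we minimise over 9 possible intermediate vertex sequences; the minimum is 9, attained along the walk 0 → 0 → 0 → 2.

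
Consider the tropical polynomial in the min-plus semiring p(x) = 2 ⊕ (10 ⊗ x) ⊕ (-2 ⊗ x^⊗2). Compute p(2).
p(2) = 2

A tropical monomial a ⊗ x^⊗i evaluates to a + i · x. Evaluating each term at x = 2:
  Term 0 contributes 2 + 0 · 2 = 2
  Term 1 contributes 10 + 1 · 2 = 12
  Term 2 contributes -2 + 2 · 2 = 2
p(2) = ⊕ of these = min[2, 12, 2] = 2.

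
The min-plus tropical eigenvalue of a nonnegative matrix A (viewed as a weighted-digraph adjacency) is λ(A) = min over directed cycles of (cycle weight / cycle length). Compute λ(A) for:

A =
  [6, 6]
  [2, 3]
λ(A) = 3

Enumerate directed cycles and compute their means (weight / length). Sample:
  cycle 0 → 0: weight = 6, length = 1, mean = 6/1 ≈ 6.000
  cycle 1 → 1: weight = 3, length = 1, mean = 3/1 ≈ 3.000
  cycle 0 → 1 → 0: weight = 8, length = 2, mean = 8/2 ≈ 4.000
  cycle 1 → 0 → 1: weight = 8, length = 2, mean = 8/2 ≈ 4.000
Minimum mean = 3.000, attained e.g. along the cycle 1 → 1 with weight 3 and length 1. So λ(A) = 3/1 = 3.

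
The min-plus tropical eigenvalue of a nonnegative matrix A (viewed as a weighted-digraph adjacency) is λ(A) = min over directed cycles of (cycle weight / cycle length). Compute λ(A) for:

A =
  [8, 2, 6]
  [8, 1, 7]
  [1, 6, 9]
λ(A) = 1

Enumerate directed cycles and compute their means (weight / length). Sample:
  cycle 0 → 0: weight = 8, length = 1, mean = 8/1 ≈ 8.000
  cycle 1 → 1: weight = 1, length = 1, mean = 1/1 ≈ 1.000
  cycle 2 → 2: weight = 9, length = 1, mean = 9/1 ≈ 9.000
  cycle 0 → 1 → 0: weight = 10, length = 2, mean = 10/2 ≈ 5.000
  cycle 0 → 2 → 0: weight = 7, length = 2, mean = 7/2 ≈ 3.500
  cycle 1 → 0 → 1: weight = 10, length = 2, mean = 10/2 ≈ 5.000
Minimum mean = 1.000, attained e.g. along the cycle 1 → 1 with weight 1 and length 1. So λ(A) = 1/1 = 1.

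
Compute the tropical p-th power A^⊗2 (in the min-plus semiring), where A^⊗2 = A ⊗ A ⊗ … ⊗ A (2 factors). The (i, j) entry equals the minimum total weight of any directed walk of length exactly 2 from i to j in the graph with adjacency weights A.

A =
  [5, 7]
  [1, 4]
A^⊗2 =
  [8, 11]
  [5, 8]

Each entry (A^⊗2)_ij equals the minimum over all length-2 walks i = v_0 → v_1 → … → v_2 = j of Σ_t A[v_t][v_{t+1}]. For example, for (i, j) = (0, 1) we minimise over 2 possible intermediate vertex sequences; the minimum is 11, attained along the walk 0 → 1 → 1.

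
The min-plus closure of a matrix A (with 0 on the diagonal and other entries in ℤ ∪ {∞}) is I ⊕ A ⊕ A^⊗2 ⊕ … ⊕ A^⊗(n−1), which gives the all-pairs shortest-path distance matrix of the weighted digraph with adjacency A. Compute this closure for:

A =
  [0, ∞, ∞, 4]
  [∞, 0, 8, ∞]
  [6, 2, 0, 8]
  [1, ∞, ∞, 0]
Closure =
  [0, ∞, ∞, 4]
  [14, 0, 8, 16]
  [6, 2, 0, 8]
  [1, ∞, ∞, 0]

This is the Floyd-Warshall all-pairs shortest-path computation. For each intermediate vertex k = 0, 1, …, 3, update dist[i][j] ← min(dist[i][j], dist[i][k] + dist[k][j]). The final matrix gives, for each (i, j), the minimum total weight of any directed path from i to j (possibly empty when i = j).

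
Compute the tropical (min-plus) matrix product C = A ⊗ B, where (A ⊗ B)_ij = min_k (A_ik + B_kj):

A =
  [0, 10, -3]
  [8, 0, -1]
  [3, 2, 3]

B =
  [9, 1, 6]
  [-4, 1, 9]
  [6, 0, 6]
A ⊗ B =
  [3, -3, 3]
  [-4, -1, 5]
  [-2, 3, 9]

Apply the min-plus product entry-by-entry:
  C[0][0] = min over k of (A[0][0] + B[0][0] = 0 + 9 = 9, A[0][1] + B[1][0] = 10 + -4 = 6, A[0][2] + B[2][0] = -3 + 6 = 3) = 3 (attained at k = 2)
  C[0][1] = min over k of (A[0][0] + B[0][1] = 0 + 1 = 1, A[0][1] + B[1][1] = 10 + 1 = 11, A[0][2] + B[2][1] = -3 + 0 = -3) = -3 (attained at k = 2)
  C[0][2] = min over k of (A[0][0] + B[0][2] = 0 + 6 = 6, A[0][1] + B[1][2] = 10 + 9 = 19, A[0][2] + B[2][2] = -3 + 6 = 3) = 3 (attained at k = 2)
  C[1][0] = min over k of (A[1][0] + B[0][0] = 8 + 9 = 17, A[1][1] + B[1][0] = 0 + -4 = -4, A[1][2] + B[2][0] = -1 + 6 = 5) = -4 (attained at k = 1)
  C[1][1] = min over k of (A[1][0] + B[0][1] = 8 + 1 = 9, A[1][1] + B[1][1] = 0 + 1 = 1, A[1][2] + B[2][1] = -1 + 0 = -1) = -1 (attained at k = 2)
  C[1][2] = min over k of (A[1][0] + B[0][2] = 8 + 6 = 14, A[1][1] + B[1][2] = 0 + 9 = 9, A[1][2] + B[2][2] = -1 + 6 = 5) = 5 (attained at k = 2)
  C[2][0] = min over k of (A[2][0] + B[0][0] = 3 + 9 = 12, A[2][1] + B[1][0] = 2 + -4 = -2, A[2][2] + B[2][0] = 3 + 6 = 9) = -2 (attained at k = 1)
  C[2][1] = min over k of (A[2][0] + B[0][1] = 3 + 1 = 4, A[2][1] + B[1][1] = 2 + 1 = 3, A[2][2] + B[2][1] = 3 + 0 = 3) = 3 (attained at k = 1)
  C[2][2] = min over k of (A[2][0] + B[0][2] = 3 + 6 = 9, A[2][1] + B[1][2] = 2 + 9 = 11, A[2][2] + B[2][2] = 3 + 6 = 9) = 9 (attained at k = 0)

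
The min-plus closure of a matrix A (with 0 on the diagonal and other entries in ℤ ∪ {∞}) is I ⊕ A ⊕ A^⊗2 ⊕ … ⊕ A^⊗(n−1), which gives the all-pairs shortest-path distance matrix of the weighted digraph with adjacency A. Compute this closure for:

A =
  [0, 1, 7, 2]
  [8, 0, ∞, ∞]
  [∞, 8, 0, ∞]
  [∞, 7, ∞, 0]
Closure =
  [0, 1, 7, 2]
  [8, 0, 15, 10]
  [16, 8, 0, 18]
  [15, 7, 22, 0]

This is the Floyd-Warshall all-pairs shortest-path computation. For each intermediate vertex k = 0, 1, …, 3, update dist[i][j] ← min(dist[i][j], dist[i][k] + dist[k][j]). The final matrix gives, for each (i, j), the minimum total weight of any directed path from i to j (possibly empty when i = j).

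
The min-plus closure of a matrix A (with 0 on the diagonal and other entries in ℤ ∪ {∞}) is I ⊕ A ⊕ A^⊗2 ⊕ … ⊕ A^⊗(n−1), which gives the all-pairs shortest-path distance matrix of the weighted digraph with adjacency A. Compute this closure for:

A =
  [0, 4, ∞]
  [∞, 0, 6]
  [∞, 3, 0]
Closure =
  [0, 4, 10]
  [∞, 0, 6]
  [∞, 3, 0]

This is the Floyd-Warshall all-pairs shortest-path computation. For each intermediate vertex k = 0, 1, …, 2, update dist[i][j] ← min(dist[i][j], dist[i][k] + dist[k][j]). The final matrix gives, for each (i, j), the minimum total weight of any directed path from i to j (possibly empty when i = j).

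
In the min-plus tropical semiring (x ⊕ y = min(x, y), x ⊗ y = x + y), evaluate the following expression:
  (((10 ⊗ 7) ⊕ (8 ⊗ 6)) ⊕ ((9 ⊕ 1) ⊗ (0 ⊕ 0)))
(((10 ⊗ 7) ⊕ (8 ⊗ 6)) ⊕ ((9 ⊕ 1) ⊗ (0 ⊕ 0))) = 1

Expand innermost to outermost. Recall ⊕ takes the minimum of its arguments and ⊗ takes their sum. Working out the expression (((10 ⊗ 7) ⊕ (8 ⊗ 6)) ⊕ ((9 ⊕ 1) ⊗ (0 ⊕ 0))) gives 1.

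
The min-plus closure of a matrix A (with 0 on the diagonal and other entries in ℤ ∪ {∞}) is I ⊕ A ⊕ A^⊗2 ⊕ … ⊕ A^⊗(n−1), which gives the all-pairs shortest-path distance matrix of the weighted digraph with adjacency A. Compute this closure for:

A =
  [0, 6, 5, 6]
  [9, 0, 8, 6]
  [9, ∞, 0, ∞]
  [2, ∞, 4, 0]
Closure =
  [0, 6, 5, 6]
  [8, 0, 8, 6]
  [9, 15, 0, 15]
  [2, 8, 4, 0]

This is the Floyd-Warshall all-pairs shortest-path computation. For each intermediate vertex k = 0, 1, …, 3, update dist[i][j] ← min(dist[i][j], dist[i][k] + dist[k][j]). The final matrix gives, for each (i, j), the minimum total weight of any directed path from i to j (possibly empty when i = j).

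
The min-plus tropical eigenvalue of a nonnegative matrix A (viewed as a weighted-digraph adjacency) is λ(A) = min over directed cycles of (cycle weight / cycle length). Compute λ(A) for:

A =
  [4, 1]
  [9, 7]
λ(A) = 4

Enumerate directed cycles and compute their means (weight / length). Sample:
  cycle 0 → 0: weight = 4, length = 1, mean = 4/1 ≈ 4.000
  cycle 1 → 1: weight = 7, length = 1, mean = 7/1 ≈ 7.000
  cycle 0 → 1 → 0: weight = 10, length = 2, mean = 10/2 ≈ 5.000
  cycle 1 → 0 → 1: weight = 10, length = 2, mean = 10/2 ≈ 5.000
Minimum mean = 4.000, attained e.g. along the cycle 0 → 0 with weight 4 and length 1. So λ(A) = 4/1 = 4.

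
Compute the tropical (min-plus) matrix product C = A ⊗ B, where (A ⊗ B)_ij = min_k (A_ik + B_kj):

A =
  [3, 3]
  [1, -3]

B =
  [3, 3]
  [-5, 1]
A ⊗ B =
  [-2, 4]
  [-8, -2]

Apply the min-plus product entry-by-entry:
  C[0][0] = min over k of (A[0][0] + B[0][0] = 3 + 3 = 6, A[0][1] + B[1][0] = 3 + -5 = -2) = -2 (attained at k = 1)
  C[0][1] = min over k of (A[0][0] + B[0][1] = 3 + 3 = 6, A[0][1] + B[1][1] = 3 + 1 = 4) = 4 (attained at k = 1)
  C[1][0] = min over k of (A[1][0] + B[0][0] = 1 + 3 = 4, A[1][1] + B[1][0] = -3 + -5 = -8) = -8 (attained at k = 1)
  C[1][1] = min over k of (A[1][0] + B[0][1] = 1 + 3 = 4, A[1][1] + B[1][1] = -3 + 1 = -2) = -2 (attained at k = 1)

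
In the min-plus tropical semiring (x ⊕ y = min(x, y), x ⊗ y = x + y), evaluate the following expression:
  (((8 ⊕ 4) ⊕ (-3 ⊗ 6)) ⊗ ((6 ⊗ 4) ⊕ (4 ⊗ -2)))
(((8 ⊕ 4) ⊕ (-3 ⊗ 6)) ⊗ ((6 ⊗ 4) ⊕ (4 ⊗ -2))) = 5

Expand innermost to outermost. Recall ⊕ takes the minimum of its arguments and ⊗ takes their sum. Working out the expression (((8 ⊕ 4) ⊕ (-3 ⊗ 6)) ⊗ ((6 ⊗ 4) ⊕ (4 ⊗ -2))) gives 5.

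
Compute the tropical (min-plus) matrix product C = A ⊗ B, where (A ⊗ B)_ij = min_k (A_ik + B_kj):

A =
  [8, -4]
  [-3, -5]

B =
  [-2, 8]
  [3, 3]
A ⊗ B =
  [-1, -1]
  [-5, -2]

Apply the min-plus product entry-by-entry:
  C[0][0] = min over k of (A[0][0] + B[0][0] = 8 + -2 = 6, A[0][1] + B[1][0] = -4 + 3 = -1) = -1 (attained at k = 1)
  C[0][1] = min over k of (A[0][0] + B[0][1] = 8 + 8 = 16, A[0][1] + B[1][1] = -4 + 3 = -1) = -1 (attained at k = 1)
  C[1][0] = min over k of (A[1][0] + B[0][0] = -3 + -2 = -5, A[1][1] + B[1][0] = -5 + 3 = -2) = -5 (attained at k = 0)
  C[1][1] = min over k of (A[1][0] + B[0][1] = -3 + 8 = 5, A[1][1] + B[1][1] = -5 + 3 = -2) = -2 (attained at k = 1)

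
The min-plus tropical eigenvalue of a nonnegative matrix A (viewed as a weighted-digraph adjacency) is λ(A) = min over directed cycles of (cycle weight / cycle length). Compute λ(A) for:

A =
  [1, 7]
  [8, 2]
λ(A) = 1

Enumerate directed cycles and compute their means (weight / length). Sample:
  cycle 0 → 0: weight = 1, length = 1, mean = 1/1 ≈ 1.000
  cycle 1 → 1: weight = 2, length = 1, mean = 2/1 ≈ 2.000
  cycle 0 → 1 → 0: weight = 15, length = 2, mean = 15/2 ≈ 7.500
  cycle 1 → 0 → 1: weight = 15, length = 2, mean = 15/2 ≈ 7.500
Minimum mean = 1.000, attained e.g. along the cycle 0 → 0 with weight 1 and length 1. So λ(A) = 1/1 = 1.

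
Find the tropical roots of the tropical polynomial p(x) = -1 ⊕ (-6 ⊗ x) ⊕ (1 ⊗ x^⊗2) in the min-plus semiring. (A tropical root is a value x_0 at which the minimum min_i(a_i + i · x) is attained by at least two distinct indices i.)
Roots: {-7, 5}

Each tropical root is a break point of the lower envelope of the lines y = a_i + i · x (there are 3 lines, with slopes 0, 1, ..., 2). Only the lines that attain the minimum somewhere contribute to roots; other lines are dominated. Here the surviving (envelope) indices are i = 2, i = 1, i = 0.
Intersections between consecutive envelope lines give the roots: for adjacent envelope indices i < j the intersection is x = (a_i − a_j) / (j − i). Reading off the sorted break points: {-7, 5}.
Verification: at each break x_0, at least two indices attain the minimum of min_i(a_i + i · x_0).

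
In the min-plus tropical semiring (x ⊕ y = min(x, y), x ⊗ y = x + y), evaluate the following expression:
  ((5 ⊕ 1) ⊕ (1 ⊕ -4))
((5 ⊕ 1) ⊕ (1 ⊕ -4)) = -4

Expand innermost to outermost. Recall ⊕ takes the minimum of its arguments and ⊗ takes their sum. Working out the expression ((5 ⊕ 1) ⊕ (1 ⊕ -4)) gives -4.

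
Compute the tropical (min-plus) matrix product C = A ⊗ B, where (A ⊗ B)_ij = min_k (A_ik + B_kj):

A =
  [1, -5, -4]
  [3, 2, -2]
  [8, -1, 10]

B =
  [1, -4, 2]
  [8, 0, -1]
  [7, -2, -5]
A ⊗ B =
  [2, -6, -9]
  [4, -4, -7]
  [7, -1, -2]

Apply the min-plus product entry-by-entry:
  C[0][0] = min over k of (A[0][0] + B[0][0] = 1 + 1 = 2, A[0][1] + B[1][0] = -5 + 8 = 3, A[0][2] + B[2][0] = -4 + 7 = 3) = 2 (attained at k = 0)
  C[0][1] = min over k of (A[0][0] + B[0][1] = 1 + -4 = -3, A[0][1] + B[1][1] = -5 + 0 = -5, A[0][2] + B[2][1] = -4 + -2 = -6) = -6 (attained at k = 2)
  C[0][2] = min over k of (A[0][0] + B[0][2] = 1 + 2 = 3, A[0][1] + B[1][2] = -5 + -1 = -6, A[0][2] + B[2][2] = -4 + -5 = -9) = -9 (attained at k = 2)
  C[1][0] = min over k of (A[1][0] + B[0][0] = 3 + 1 = 4, A[1][1] + B[1][0] = 2 + 8 = 10, A[1][2] + B[2][0] = -2 + 7 = 5) = 4 (attained at k = 0)
  C[1][1] = min over k of (A[1][0] + B[0][1] = 3 + -4 = -1, A[1][1] + B[1][1] = 2 + 0 = 2, A[1][2] + B[2][1] = -2 + -2 = -4) = -4 (attained at k = 2)
  C[1][2] = min over k of (A[1][0] + B[0][2] = 3 + 2 = 5, A[1][1] + B[1][2] = 2 + -1 = 1, A[1][2] + B[2][2] = -2 + -5 = -7) = -7 (attained at k = 2)
  C[2][0] = min over k of (A[2][0] + B[0][0] = 8 + 1 = 9, A[2][1] + B[1][0] = -1 + 8 = 7, A[2][2] + B[2][0] = 10 + 7 = 17) = 7 (attained at k = 1)
  C[2][1] = min over k of (A[2][0] + B[0][1] = 8 + -4 = 4, A[2][1] + B[1][1] = -1 + 0 = -1, A[2][2] + B[2][1] = 10 + -2 = 8) = -1 (attained at k = 1)
  C[2][2] = min over k of (A[2][0] + B[0][2] = 8 + 2 = 10, A[2][1] + B[1][2] = -1 + -1 = -2, A[2][2] + B[2][2] = 10 + -5 = 5) = -2 (attained at k = 1)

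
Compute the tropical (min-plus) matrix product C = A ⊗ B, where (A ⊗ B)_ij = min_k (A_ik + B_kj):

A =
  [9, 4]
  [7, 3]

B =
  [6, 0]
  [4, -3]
A ⊗ B =
  [8, 1]
  [7, 0]

Apply the min-plus product entry-by-entry:
  C[0][0] = min over k of (A[0][0] + B[0][0] = 9 + 6 = 15, A[0][1] + B[1][0] = 4 + 4 = 8) = 8 (attained at k = 1)
  C[0][1] = min over k of (A[0][0] + B[0][1] = 9 + 0 = 9, A[0][1] + B[1][1] = 4 + -3 = 1) = 1 (attained at k = 1)
  C[1][0] = min over k of (A[1][0] + B[0][0] = 7 + 6 = 13, A[1][1] + B[1][0] = 3 + 4 = 7) = 7 (attained at k = 1)
  C[1][1] = min over k of (A[1][0] + B[0][1] = 7 + 0 = 7, A[1][1] + B[1][1] = 3 + -3 = 0) = 0 (attained at k = 1)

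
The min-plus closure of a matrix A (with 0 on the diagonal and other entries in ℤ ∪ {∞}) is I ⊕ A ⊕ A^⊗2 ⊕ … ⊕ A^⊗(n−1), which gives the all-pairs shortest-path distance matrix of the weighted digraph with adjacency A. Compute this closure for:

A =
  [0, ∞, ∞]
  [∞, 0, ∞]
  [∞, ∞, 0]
Closure =
  [0, ∞, ∞]
  [∞, 0, ∞]
  [∞, ∞, 0]

This is the Floyd-Warshall all-pairs shortest-path computation. For each intermediate vertex k = 0, 1, …, 2, update dist[i][j] ← min(dist[i][j], dist[i][k] + dist[k][j]). The final matrix gives, for each (i, j), the minimum total weight of any directed path from i to j (possibly empty when i = j).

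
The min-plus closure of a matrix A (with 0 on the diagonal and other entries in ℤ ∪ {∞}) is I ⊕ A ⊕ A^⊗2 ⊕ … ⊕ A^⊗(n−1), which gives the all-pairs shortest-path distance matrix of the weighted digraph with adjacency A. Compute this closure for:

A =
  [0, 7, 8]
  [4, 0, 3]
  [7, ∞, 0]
Closure =
  [0, 7, 8]
  [4, 0, 3]
  [7, 14, 0]

This is the Floyd-Warshall all-pairs shortest-path computation. For each intermediate vertex k = 0, 1, …, 2, update dist[i][j] ← min(dist[i][j], dist[i][k] + dist[k][j]). The final matrix gives, for each (i, j), the minimum total weight of any directed path from i to j (possibly empty when i = j).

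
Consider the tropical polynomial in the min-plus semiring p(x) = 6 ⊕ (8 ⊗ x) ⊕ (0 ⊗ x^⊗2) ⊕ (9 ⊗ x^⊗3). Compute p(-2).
p(-2) = -4

A tropical monomial a ⊗ x^⊗i evaluates to a + i · x. Evaluating each term at x = -2:
  Term 0 contributes 6 + 0 · -2 = 6
  Term 1 contributes 8 + 1 · -2 = 6
  Term 2 contributes 0 + 2 · -2 = -4
  Term 3 contributes 9 + 3 · -2 = 3
p(-2) = ⊕ of these = min[6, 6, -4, 3] = -4.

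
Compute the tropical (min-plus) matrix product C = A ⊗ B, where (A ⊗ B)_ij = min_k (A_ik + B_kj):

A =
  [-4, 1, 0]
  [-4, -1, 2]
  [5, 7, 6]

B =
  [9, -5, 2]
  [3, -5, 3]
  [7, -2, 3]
A ⊗ B =
  [4, -9, -2]
  [2, -9, -2]
  [10, 0, 7]

Apply the min-plus product entry-by-entry:
  C[0][0] = min over k of (A[0][0] + B[0][0] = -4 + 9 = 5, A[0][1] + B[1][0] = 1 + 3 = 4, A[0][2] + B[2][0] = 0 + 7 = 7) = 4 (attained at k = 1)
  C[0][1] = min over k of (A[0][0] + B[0][1] = -4 + -5 = -9, A[0][1] + B[1][1] = 1 + -5 = -4, A[0][2] + B[2][1] = 0 + -2 = -2) = -9 (attained at k = 0)
  C[0][2] = min over k of (A[0][0] + B[0][2] = -4 + 2 = -2, A[0][1] + B[1][2] = 1 + 3 = 4, A[0][2] + B[2][2] = 0 + 3 = 3) = -2 (attained at k = 0)
  C[1][0] = min over k of (A[1][0] + B[0][0] = -4 + 9 = 5, A[1][1] + B[1][0] = -1 + 3 = 2, A[1][2] + B[2][0] = 2 + 7 = 9) = 2 (attained at k = 1)
  C[1][1] = min over k of (A[1][0] + B[0][1] = -4 + -5 = -9, A[1][1] + B[1][1] = -1 + -5 = -6, A[1][2] + B[2][1] = 2 + -2 = 0) = -9 (attained at k = 0)
  C[1][2] = min over k of (A[1][0] + B[0][2] = -4 + 2 = -2, A[1][1] + B[1][2] = -1 + 3 = 2, A[1][2] + B[2][2] = 2 + 3 = 5) = -2 (attained at k = 0)
  C[2][0] = min over k of (A[2][0] + B[0][0] = 5 + 9 = 14, A[2][1] + B[1][0] = 7 + 3 = 10, A[2][2] + B[2][0] = 6 + 7 = 13) = 10 (attained at k = 1)
  C[2][1] = min over k of (A[2][0] + B[0][1] = 5 + -5 = 0, A[2][1] + B[1][1] = 7 + -5 = 2, A[2][2] + B[2][1] = 6 + -2 = 4) = 0 (attained at k = 0)
  C[2][2] = min over k of (A[2][0] + B[0][2] = 5 + 2 = 7, A[2][1] + B[1][2] = 7 + 3 = 10, A[2][2] + B[2][2] = 6 + 3 = 9) = 7 (attained at k = 0)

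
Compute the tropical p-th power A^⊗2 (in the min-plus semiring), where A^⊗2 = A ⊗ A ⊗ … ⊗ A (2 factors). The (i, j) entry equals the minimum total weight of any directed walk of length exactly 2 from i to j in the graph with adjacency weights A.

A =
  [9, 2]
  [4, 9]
A^⊗2 =
  [6, 11]
  [13, 6]

Each entry (A^⊗2)_ij equals the minimum over all length-2 walks i = v_0 → v_1 → … → v_2 = j of Σ_t A[v_t][v_{t+1}]. For example, for (i, j) = (0, 1) we minimise over 2 possible intermediate vertex sequences; the minimum is 11, attained along the walk 0 → 0 → 1.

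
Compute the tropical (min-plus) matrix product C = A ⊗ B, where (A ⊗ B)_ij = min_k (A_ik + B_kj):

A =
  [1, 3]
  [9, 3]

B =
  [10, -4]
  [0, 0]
A ⊗ B =
  [3, -3]
  [3, 3]

Apply the min-plus product entry-by-entry:
  C[0][0] = min over k of (A[0][0] + B[0][0] = 1 + 10 = 11, A[0][1] + B[1][0] = 3 + 0 = 3) = 3 (attained at k = 1)
  C[0][1] = min over k of (A[0][0] + B[0][1] = 1 + -4 = -3, A[0][1] + B[1][1] = 3 + 0 = 3) = -3 (attained at k = 0)
  C[1][0] = min over k of (A[1][0] + B[0][0] = 9 + 10 = 19, A[1][1] + B[1][0] = 3 + 0 = 3) = 3 (attained at k = 1)
  C[1][1] = min over k of (A[1][0] + B[0][1] = 9 + -4 = 5, A[1][1] + B[1][1] = 3 + 0 = 3) = 3 (attained at k = 1)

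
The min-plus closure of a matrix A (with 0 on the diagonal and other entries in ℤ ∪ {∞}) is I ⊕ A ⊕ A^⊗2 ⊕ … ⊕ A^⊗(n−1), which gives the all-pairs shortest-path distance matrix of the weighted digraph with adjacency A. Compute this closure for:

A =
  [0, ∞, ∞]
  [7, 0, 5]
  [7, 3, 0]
Closure =
  [0, ∞, ∞]
  [7, 0, 5]
  [7, 3, 0]

This is the Floyd-Warshall all-pairs shortest-path computation. For each intermediate vertex k = 0, 1, …, 2, update dist[i][j] ← min(dist[i][j], dist[i][k] + dist[k][j]). The final matrix gives, for each (i, j), the minimum total weight of any directed path from i to j (possibly empty when i = j).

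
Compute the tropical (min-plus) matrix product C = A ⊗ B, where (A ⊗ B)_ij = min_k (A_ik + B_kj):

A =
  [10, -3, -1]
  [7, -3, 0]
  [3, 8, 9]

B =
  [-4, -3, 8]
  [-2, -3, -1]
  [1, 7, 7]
A ⊗ B =
  [-5, -6, -4]
  [-5, -6, -4]
  [-1, 0, 7]

Apply the min-plus product entry-by-entry:
  C[0][0] = min over k of (A[0][0] + B[0][0] = 10 + -4 = 6, A[0][1] + B[1][0] = -3 + -2 = -5, A[0][2] + B[2][0] = -1 + 1 = 0) = -5 (attained at k = 1)
  C[0][1] = min over k of (A[0][0] + B[0][1] = 10 + -3 = 7, A[0][1] + B[1][1] = -3 + -3 = -6, A[0][2] + B[2][1] = -1 + 7 = 6) = -6 (attained at k = 1)
  C[0][2] = min over k of (A[0][0] + B[0][2] = 10 + 8 = 18, A[0][1] + B[1][2] = -3 + -1 = -4, A[0][2] + B[2][2] = -1 + 7 = 6) = -4 (attained at k = 1)
  C[1][0] = min over k of (A[1][0] + B[0][0] = 7 + -4 = 3, A[1][1] + B[1][0] = -3 + -2 = -5, A[1][2] + B[2][0] = 0 + 1 = 1) = -5 (attained at k = 1)
  C[1][1] = min over k of (A[1][0] + B[0][1] = 7 + -3 = 4, A[1][1] + B[1][1] = -3 + -3 = -6, A[1][2] + B[2][1] = 0 + 7 = 7) = -6 (attained at k = 1)
  C[1][2] = min over k of (A[1][0] + B[0][2] = 7 + 8 = 15, A[1][1] + B[1][2] = -3 + -1 = -4, A[1][2] + B[2][2] = 0 + 7 = 7) = -4 (attained at k = 1)
  C[2][0] = min over k of (A[2][0] + B[0][0] = 3 + -4 = -1, A[2][1] + B[1][0] = 8 + -2 = 6, A[2][2] + B[2][0] = 9 + 1 = 10) = -1 (attained at k = 0)
  C[2][1] = min over k of (A[2][0] + B[0][1] = 3 + -3 = 0, A[2][1] + B[1][1] = 8 + -3 = 5, A[2][2] + B[2][1] = 9 + 7 = 16) = 0 (attained at k = 0)
  C[2][2] = min over k of (A[2][0] + B[0][2] = 3 + 8 = 11, A[2][1] + B[1][2] = 8 + -1 = 7, A[2][2] + B[2][2] = 9 + 7 = 16) = 7 (attained at k = 1)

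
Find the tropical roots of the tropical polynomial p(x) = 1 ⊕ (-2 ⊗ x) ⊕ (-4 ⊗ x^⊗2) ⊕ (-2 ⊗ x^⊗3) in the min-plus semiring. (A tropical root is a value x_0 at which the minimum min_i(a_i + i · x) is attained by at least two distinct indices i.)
Roots: {-2, 2, 3}

Each tropical root is a break point of the lower envelope of the lines y = a_i + i · x (there are 4 lines, with slopes 0, 1, ..., 3). Only the lines that attain the minimum somewhere contribute to roots; other lines are dominated. Here the surviving (envelope) indices are i = 3, i = 2, i = 1, i = 0.
Intersections between consecutive envelope lines give the roots: for adjacent envelope indices i < j the intersection is x = (a_i − a_j) / (j − i). Reading off the sorted break points: {-2, 2, 3}.
Verification: at each break x_0, at least two indices attain the minimum of min_i(a_i + i · x_0).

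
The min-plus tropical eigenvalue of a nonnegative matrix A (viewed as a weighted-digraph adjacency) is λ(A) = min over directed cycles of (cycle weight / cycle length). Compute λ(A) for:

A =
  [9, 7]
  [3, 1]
λ(A) = 1

Enumerate directed cycles and compute their means (weight / length). Sample:
  cycle 0 → 0: weight = 9, length = 1, mean = 9/1 ≈ 9.000
  cycle 1 → 1: weight = 1, length = 1, mean = 1/1 ≈ 1.000
  cycle 0 → 1 → 0: weight = 10, length = 2, mean = 10/2 ≈ 5.000
  cycle 1 → 0 → 1: weight = 10, length = 2, mean = 10/2 ≈ 5.000
Minimum mean = 1.000, attained e.g. along the cycle 1 → 1 with weight 1 and length 1. So λ(A) = 1/1 = 1.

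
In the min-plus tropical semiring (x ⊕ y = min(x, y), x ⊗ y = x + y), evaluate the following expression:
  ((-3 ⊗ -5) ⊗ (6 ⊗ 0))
((-3 ⊗ -5) ⊗ (6 ⊗ 0)) = -2

Expand innermost to outermost. Recall ⊕ takes the minimum of its arguments and ⊗ takes their sum. Working out the expression ((-3 ⊗ -5) ⊗ (6 ⊗ 0)) gives -2.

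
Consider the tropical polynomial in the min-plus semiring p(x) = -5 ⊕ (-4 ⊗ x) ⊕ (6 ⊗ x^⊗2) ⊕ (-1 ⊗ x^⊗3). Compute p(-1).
p(-1) = -5

A tropical monomial a ⊗ x^⊗i evaluates to a + i · x. Evaluating each term at x = -1:
  Term 0 contributes -5 + 0 · -1 = -5
  Term 1 contributes -4 + 1 · -1 = -5
  Term 2 contributes 6 + 2 · -1 = 4
  Term 3 contributes -1 + 3 · -1 = -4
p(-1) = ⊕ of these = min[-5, -5, 4, -4] = -5.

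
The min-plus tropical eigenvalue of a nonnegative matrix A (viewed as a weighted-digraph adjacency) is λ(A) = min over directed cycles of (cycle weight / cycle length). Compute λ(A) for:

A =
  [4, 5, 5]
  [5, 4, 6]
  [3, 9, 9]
λ(A) = 4

Enumerate directed cycles and compute their means (weight / length). Sample:
  cycle 0 → 0: weight = 4, length = 1, mean = 4/1 ≈ 4.000
  cycle 1 → 1: weight = 4, length = 1, mean = 4/1 ≈ 4.000
  cycle 2 → 2: weight = 9, length = 1, mean = 9/1 ≈ 9.000
  cycle 0 → 1 → 0: weight = 10, length = 2, mean = 10/2 ≈ 5.000
  cycle 0 → 2 → 0: weight = 8, length = 2, mean = 8/2 ≈ 4.000
  cycle 1 → 0 → 1: weight = 10, length = 2, mean = 10/2 ≈ 5.000
Minimum mean = 4.000, attained e.g. along the cycle 0 → 0 with weight 4 and length 1. So λ(A) = 4/1 = 4.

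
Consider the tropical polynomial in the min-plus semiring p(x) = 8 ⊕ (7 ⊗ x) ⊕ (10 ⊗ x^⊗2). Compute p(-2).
p(-2) = 5

A tropical monomial a ⊗ x^⊗i evaluates to a + i · x. Evaluating each term at x = -2:
  Term 0 contributes 8 + 0 · -2 = 8
  Term 1 contributes 7 + 1 · -2 = 5
  Term 2 contributes 10 + 2 · -2 = 6
p(-2) = ⊕ of these = min[8, 5, 6] = 5.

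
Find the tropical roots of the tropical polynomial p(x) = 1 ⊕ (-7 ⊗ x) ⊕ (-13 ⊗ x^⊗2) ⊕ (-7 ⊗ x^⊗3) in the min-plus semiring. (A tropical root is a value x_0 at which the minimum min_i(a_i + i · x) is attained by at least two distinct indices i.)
Roots: {-6, 6, 8}

Each tropical root is a break point of the lower envelope of the lines y = a_i + i · x (there are 4 lines, with slopes 0, 1, ..., 3). Only the lines that attain the minimum somewhere contribute to roots; other lines are dominated. Here the surviving (envelope) indices are i = 3, i = 2, i = 1, i = 0.
Intersections between consecutive envelope lines give the roots: for adjacent envelope indices i < j the intersection is x = (a_i − a_j) / (j − i). Reading off the sorted break points: {-6, 6, 8}.
Verification: at each break x_0, at least two indices attain the minimum of min_i(a_i + i · x_0).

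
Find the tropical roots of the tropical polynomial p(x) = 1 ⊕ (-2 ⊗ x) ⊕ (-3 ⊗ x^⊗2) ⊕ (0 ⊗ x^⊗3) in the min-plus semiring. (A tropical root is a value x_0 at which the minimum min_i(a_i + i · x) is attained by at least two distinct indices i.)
Roots: {-3, 1, 3}

Each tropical root is a break point of the lower envelope of the lines y = a_i + i · x (there are 4 lines, with slopes 0, 1, ..., 3). Only the lines that attain the minimum somewhere contribute to roots; other lines are dominated. Here the surviving (envelope) indices are i = 3, i = 2, i = 1, i = 0.
Intersections between consecutive envelope lines give the roots: for adjacent envelope indices i < j the intersection is x = (a_i − a_j) / (j − i). Reading off the sorted break points: {-3, 1, 3}.
Verification: at each break x_0, at least two indices attain the minimum of min_i(a_i + i · x_0).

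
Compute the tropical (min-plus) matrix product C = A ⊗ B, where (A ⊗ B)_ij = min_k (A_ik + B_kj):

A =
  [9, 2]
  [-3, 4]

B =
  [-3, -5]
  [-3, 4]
A ⊗ B =
  [-1, 4]
  [-6, -8]

Apply the min-plus product entry-by-entry:
  C[0][0] = min over k of (A[0][0] + B[0][0] = 9 + -3 = 6, A[0][1] + B[1][0] = 2 + -3 = -1) = -1 (attained at k = 1)
  C[0][1] = min over k of (A[0][0] + B[0][1] = 9 + -5 = 4, A[0][1] + B[1][1] = 2 + 4 = 6) = 4 (attained at k = 0)
  C[1][0] = min over k of (A[1][0] + B[0][0] = -3 + -3 = -6, A[1][1] + B[1][0] = 4 + -3 = 1) = -6 (attained at k = 0)
  C[1][1] = min over k of (A[1][0] + B[0][1] = -3 + -5 = -8, A[1][1] + B[1][1] = 4 + 4 = 8) = -8 (attained at k = 0)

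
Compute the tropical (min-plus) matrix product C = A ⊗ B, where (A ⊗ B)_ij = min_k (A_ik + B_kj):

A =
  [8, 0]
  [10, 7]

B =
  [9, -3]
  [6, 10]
A ⊗ B =
  [6, 5]
  [13, 7]

Apply the min-plus product entry-by-entry:
  C[0][0] = min over k of (A[0][0] + B[0][0] = 8 + 9 = 17, A[0][1] + B[1][0] = 0 + 6 = 6) = 6 (attained at k = 1)
  C[0][1] = min over k of (A[0][0] + B[0][1] = 8 + -3 = 5, A[0][1] + B[1][1] = 0 + 10 = 10) = 5 (attained at k = 0)
  C[1][0] = min over k of (A[1][0] + B[0][0] = 10 + 9 = 19, A[1][1] + B[1][0] = 7 + 6 = 13) = 13 (attained at k = 1)
  C[1][1] = min over k of (A[1][0] + B[0][1] = 10 + -3 = 7, A[1][1] + B[1][1] = 7 + 10 = 17) = 7 (attained at k = 0)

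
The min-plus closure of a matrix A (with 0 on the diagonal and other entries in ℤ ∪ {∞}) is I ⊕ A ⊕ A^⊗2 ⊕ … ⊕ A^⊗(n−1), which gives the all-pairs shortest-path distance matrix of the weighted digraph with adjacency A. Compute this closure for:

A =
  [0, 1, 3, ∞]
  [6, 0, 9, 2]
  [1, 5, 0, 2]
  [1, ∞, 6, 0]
Closure =
  [0, 1, 3, 3]
  [3, 0, 6, 2]
  [1, 2, 0, 2]
  [1, 2, 4, 0]

This is the Floyd-Warshall all-pairs shortest-path computation. For each intermediate vertex k = 0, 1, …, 3, update dist[i][j] ← min(dist[i][j], dist[i][k] + dist[k][j]). The final matrix gives, for each (i, j), the minimum total weight of any directed path from i to j (possibly empty when i = j).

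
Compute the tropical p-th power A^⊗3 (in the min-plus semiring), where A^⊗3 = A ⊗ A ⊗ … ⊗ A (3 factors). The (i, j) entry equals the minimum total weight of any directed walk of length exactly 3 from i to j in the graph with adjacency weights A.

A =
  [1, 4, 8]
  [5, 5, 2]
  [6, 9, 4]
A^⊗3 =
  [3, 6, 7]
  [7, 10, 10]
  [8, 11, 12]

Each entry (A^⊗3)_ij equals the minimum over all length-3 walks i = v_0 → v_1 → … → v_3 = j of Σ_t A[v_t][v_{t+1}]. For example, for (i, j) = (0, 2) we minimise over 9 possible intermediate vertex sequences; the minimum is 7, attained along the walk 0 → 0 → 1 → 2.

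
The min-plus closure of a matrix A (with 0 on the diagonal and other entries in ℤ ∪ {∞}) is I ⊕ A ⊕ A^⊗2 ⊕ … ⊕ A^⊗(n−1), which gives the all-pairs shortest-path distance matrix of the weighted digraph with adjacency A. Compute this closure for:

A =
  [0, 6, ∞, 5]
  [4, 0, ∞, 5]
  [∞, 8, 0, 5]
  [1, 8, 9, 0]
Closure =
  [0, 6, 14, 5]
  [4, 0, 14, 5]
  [6, 8, 0, 5]
  [1, 7, 9, 0]

This is the Floyd-Warshall all-pairs shortest-path computation. For each intermediate vertex k = 0, 1, …, 3, update dist[i][j] ← min(dist[i][j], dist[i][k] + dist[k][j]). The final matrix gives, for each (i, j), the minimum total weight of any directed path from i to j (possibly empty when i = j).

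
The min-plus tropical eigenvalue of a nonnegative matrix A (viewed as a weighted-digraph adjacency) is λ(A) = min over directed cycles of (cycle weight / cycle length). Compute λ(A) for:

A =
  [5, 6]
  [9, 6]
λ(A) = 5

Enumerate directed cycles and compute their means (weight / length). Sample:
  cycle 0 → 0: weight = 5, length = 1, mean = 5/1 ≈ 5.000
  cycle 1 → 1: weight = 6, length = 1, mean = 6/1 ≈ 6.000
  cycle 0 → 1 → 0: weight = 15, length = 2, mean = 15/2 ≈ 7.500
  cycle 1 → 0 → 1: weight = 15, length = 2, mean = 15/2 ≈ 7.500
Minimum mean = 5.000, attained e.g. along the cycle 0 → 0 with weight 5 and length 1. So λ(A) = 5/1 = 5.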